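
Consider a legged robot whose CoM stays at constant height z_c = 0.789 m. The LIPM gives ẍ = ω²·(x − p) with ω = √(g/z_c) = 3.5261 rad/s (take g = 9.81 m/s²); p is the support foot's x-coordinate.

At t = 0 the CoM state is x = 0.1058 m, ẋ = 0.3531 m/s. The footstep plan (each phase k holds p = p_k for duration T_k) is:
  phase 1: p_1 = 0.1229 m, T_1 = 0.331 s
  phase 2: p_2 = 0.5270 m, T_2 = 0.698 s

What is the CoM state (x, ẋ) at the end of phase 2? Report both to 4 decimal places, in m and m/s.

phase 1: p=0.1229, T=0.331, ωT=1.167139, cosh=1.762022, sinh=1.450766; start (x,ẋ)=(0.105800, 0.353100) → end (x,ẋ)=(0.238048, 0.534694)
phase 2: p=0.5270, T=0.698, ωT=2.461218, cosh=5.902203, sinh=5.816872; start (x,ẋ)=(0.238048, 0.534694) → end (x,ẋ)=(-0.296391, -2.770792)

x = -0.2964, ẋ = -2.7708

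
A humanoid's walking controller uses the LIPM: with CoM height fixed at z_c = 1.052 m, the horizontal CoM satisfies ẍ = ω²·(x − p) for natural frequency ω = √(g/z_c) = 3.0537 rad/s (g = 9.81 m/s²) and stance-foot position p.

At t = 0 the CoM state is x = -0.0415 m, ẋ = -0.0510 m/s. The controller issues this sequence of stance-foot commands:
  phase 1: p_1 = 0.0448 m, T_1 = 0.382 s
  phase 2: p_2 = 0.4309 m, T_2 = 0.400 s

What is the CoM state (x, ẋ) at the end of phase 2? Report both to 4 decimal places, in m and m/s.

x = -0.8450, ẋ = -3.5291

phase 1: p=0.0448, T=0.382, ωT=1.166513, cosh=1.761115, sinh=1.449664; start (x,ẋ)=(-0.041500, -0.051000) → end (x,ẋ)=(-0.131395, -0.471853)
phase 2: p=0.4309, T=0.400, ωT=1.221480, cosh=1.843499, sinh=1.548705; start (x,ẋ)=(-0.131395, -0.471853) → end (x,ẋ)=(-0.844994, -3.529113)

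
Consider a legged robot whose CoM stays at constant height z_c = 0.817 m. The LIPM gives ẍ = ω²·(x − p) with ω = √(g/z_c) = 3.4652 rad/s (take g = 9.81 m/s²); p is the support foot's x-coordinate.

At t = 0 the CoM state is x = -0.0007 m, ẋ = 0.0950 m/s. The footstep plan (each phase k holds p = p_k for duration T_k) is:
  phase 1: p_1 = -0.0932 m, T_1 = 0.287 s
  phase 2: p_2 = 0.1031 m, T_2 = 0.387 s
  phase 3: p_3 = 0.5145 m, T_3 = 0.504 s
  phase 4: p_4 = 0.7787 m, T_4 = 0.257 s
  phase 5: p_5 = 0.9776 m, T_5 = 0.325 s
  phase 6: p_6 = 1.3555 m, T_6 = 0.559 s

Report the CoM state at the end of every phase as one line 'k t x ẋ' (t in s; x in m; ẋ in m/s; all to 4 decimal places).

phase 1: p=-0.0932, T=0.287, ωT=0.994512, cosh=1.536655, sinh=1.166751; start (x,ẋ)=(-0.000700, 0.095000) → end (x,ẋ)=(0.080928, 0.519962)
phase 2: p=0.1031, T=0.387, ωT=1.341032, cosh=2.042282, sinh=1.780706; start (x,ẋ)=(0.080928, 0.519962) → end (x,ẋ)=(0.325017, 0.925094)
phase 3: p=0.5145, T=0.504, ωT=1.746461, cosh=2.954331, sinh=2.779941; start (x,ẋ)=(0.325017, 0.925094) → end (x,ẋ)=(0.696858, 0.907736)
phase 4: p=0.7787, T=0.257, ωT=0.890556, cosh=1.423456, sinh=1.013029; start (x,ẋ)=(0.696858, 0.907736) → end (x,ẋ)=(0.927572, 1.004827)
phase 5: p=0.9776, T=0.325, ωT=1.126190, cosh=1.704075, sinh=1.379809; start (x,ẋ)=(0.927572, 1.004827) → end (x,ẋ)=(1.292460, 1.473101)
phase 6: p=1.3555, T=0.559, ωT=1.937047, cosh=3.541180, sinh=3.397051; start (x,ẋ)=(1.292460, 1.473101) → end (x,ẋ)=(2.576395, 4.474447)

1 0.2870 0.0809 0.5200
2 0.6740 0.3250 0.9251
3 1.1780 0.6969 0.9077
4 1.4350 0.9276 1.0048
5 1.7600 1.2925 1.4731
6 2.3190 2.5764 4.4744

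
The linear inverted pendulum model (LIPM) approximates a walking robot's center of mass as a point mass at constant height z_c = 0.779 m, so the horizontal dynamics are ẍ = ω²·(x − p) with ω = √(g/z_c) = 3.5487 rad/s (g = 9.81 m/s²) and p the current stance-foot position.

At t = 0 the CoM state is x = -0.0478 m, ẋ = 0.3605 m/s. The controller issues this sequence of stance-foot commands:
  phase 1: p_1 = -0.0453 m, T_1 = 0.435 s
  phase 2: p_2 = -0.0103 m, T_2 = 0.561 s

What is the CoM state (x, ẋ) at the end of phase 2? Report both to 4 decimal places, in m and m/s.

phase 1: p=-0.0453, T=0.435, ωT=1.543685, cosh=2.447701, sinh=2.234108; start (x,ẋ)=(-0.047800, 0.360500) → end (x,ẋ)=(0.175536, 0.862576)
phase 2: p=-0.0103, T=0.561, ωT=1.990821, cosh=3.729062, sinh=3.592478; start (x,ẋ)=(0.175536, 0.862576) → end (x,ẋ)=(1.555911, 5.585751)

x = 1.5559, ẋ = 5.5858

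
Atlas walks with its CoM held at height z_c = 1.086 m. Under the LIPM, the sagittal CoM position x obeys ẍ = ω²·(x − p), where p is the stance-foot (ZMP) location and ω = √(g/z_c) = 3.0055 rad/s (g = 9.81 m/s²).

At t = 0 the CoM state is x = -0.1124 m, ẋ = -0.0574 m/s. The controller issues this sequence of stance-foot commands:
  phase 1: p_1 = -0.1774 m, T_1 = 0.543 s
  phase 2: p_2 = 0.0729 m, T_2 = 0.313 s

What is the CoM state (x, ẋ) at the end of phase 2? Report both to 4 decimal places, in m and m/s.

phase 1: p=-0.1774, T=0.543, ωT=1.631987, cosh=2.654782, sinh=2.459241; start (x,ẋ)=(-0.112400, -0.057400) → end (x,ẋ)=(-0.051807, 0.328047)
phase 2: p=0.0729, T=0.313, ωT=0.940721, cosh=1.476088, sinh=1.085742; start (x,ẋ)=(-0.051807, 0.328047) → end (x,ẋ)=(0.007330, 0.077284)

x = 0.0073, ẋ = 0.0773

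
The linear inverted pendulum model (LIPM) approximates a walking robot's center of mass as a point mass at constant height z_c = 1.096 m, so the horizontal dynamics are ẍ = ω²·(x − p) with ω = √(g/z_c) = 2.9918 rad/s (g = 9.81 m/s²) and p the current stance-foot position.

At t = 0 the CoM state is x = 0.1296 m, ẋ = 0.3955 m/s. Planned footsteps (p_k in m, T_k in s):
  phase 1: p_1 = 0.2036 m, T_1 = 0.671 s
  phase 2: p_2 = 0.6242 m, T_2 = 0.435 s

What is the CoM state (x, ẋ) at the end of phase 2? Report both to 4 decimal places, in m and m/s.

phase 1: p=0.2036, T=0.671, ωT=2.007498, cosh=3.789495, sinh=3.655171; start (x,ẋ)=(0.129600, 0.395500) → end (x,ẋ)=(0.406371, 0.689515)
phase 2: p=0.6242, T=0.435, ωT=1.301433, cosh=1.973350, sinh=1.701209; start (x,ẋ)=(0.406371, 0.689515) → end (x,ẋ)=(0.586423, 0.251978)

x = 0.5864, ẋ = 0.2520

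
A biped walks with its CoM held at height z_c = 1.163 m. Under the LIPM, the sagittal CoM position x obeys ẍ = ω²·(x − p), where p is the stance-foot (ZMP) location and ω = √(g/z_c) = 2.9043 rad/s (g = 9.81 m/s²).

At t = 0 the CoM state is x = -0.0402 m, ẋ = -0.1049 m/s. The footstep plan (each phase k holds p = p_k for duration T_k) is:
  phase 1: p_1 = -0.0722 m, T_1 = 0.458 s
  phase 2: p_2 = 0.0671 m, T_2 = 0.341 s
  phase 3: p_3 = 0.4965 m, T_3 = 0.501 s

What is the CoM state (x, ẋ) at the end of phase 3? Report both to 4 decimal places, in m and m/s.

phase 1: p=-0.0722, T=0.458, ωT=1.330169, cosh=2.023058, sinh=1.758626; start (x,ẋ)=(-0.040200, -0.104900) → end (x,ẋ)=(-0.070982, -0.048776)
phase 2: p=0.0671, T=0.341, ωT=0.990366, cosh=1.531831, sinh=1.160390; start (x,ẋ)=(-0.070982, -0.048776) → end (x,ẋ)=(-0.163906, -0.540069)
phase 3: p=0.4965, T=0.501, ωT=1.455054, cosh=2.259052, sinh=2.025664; start (x,ẋ)=(-0.163906, -0.540069) → end (x,ẋ)=(-1.372074, -5.105302)

x = -1.3721, ẋ = -5.1053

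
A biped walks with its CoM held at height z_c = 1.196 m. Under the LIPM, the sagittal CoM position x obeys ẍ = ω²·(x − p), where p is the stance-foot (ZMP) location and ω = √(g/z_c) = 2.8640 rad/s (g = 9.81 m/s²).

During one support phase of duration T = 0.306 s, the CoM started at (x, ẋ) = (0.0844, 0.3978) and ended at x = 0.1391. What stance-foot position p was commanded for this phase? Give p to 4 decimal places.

p = 0.2877

ωT = 2.8640·0.306 = 0.876384; cosh(ωT) = 1.409242, sinh(ωT) = 0.992956
x(T) = p + (x₀−p)·cosh(ωT) + (ẋ₀/ω)·sinh(ωT) ⇒ p·(1 − cosh) = x(T) − x₀·cosh − (ẋ₀/ω)·sinh
numerator   = 0.1391 − (0.0844)·1.409242 − (0.3978/2.8640)·0.992956 = -0.117758
denominator = 1 − 1.409242 = -0.409242
p = -0.117758 / -0.409242 = 0.2877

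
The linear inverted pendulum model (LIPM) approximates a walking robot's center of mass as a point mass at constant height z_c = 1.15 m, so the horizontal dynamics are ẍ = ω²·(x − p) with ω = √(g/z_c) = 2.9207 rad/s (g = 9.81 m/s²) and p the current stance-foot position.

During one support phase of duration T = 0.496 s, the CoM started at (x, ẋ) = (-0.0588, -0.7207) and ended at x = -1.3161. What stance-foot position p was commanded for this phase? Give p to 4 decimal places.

ωT = 2.9207·0.496 = 1.448667; cosh(ωT) = 2.246160, sinh(ωT) = 2.011277
x(T) = p + (x₀−p)·cosh(ωT) + (ẋ₀/ω)·sinh(ωT) ⇒ p·(1 − cosh) = x(T) − x₀·cosh − (ẋ₀/ω)·sinh
numerator   = -1.3161 − (-0.0588)·2.246160 − (-0.7207/2.9207)·2.011277 = -0.687731
denominator = 1 − 2.246160 = -1.246160
p = -0.687731 / -1.246160 = 0.5519

p = 0.5519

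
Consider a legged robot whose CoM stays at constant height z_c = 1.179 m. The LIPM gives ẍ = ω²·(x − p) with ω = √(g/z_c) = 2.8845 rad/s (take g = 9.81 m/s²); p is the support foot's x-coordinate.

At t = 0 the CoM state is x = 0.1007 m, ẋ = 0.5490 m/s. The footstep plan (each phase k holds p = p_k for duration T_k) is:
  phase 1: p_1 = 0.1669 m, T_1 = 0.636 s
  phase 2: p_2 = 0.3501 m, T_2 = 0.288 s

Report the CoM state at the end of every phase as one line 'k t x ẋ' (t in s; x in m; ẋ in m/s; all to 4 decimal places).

phase 1: p=0.1669, T=0.636, ωT=1.834542, cosh=3.210976, sinh=3.051289; start (x,ẋ)=(0.100700, 0.549000) → end (x,ẋ)=(0.535078, 1.180170)
phase 2: p=0.3501, T=0.288, ωT=0.830736, cosh=1.365368, sinh=0.929639; start (x,ẋ)=(0.535078, 1.180170) → end (x,ẋ)=(0.983018, 2.107393)

1 0.6360 0.5351 1.1802
2 0.9240 0.9830 2.1074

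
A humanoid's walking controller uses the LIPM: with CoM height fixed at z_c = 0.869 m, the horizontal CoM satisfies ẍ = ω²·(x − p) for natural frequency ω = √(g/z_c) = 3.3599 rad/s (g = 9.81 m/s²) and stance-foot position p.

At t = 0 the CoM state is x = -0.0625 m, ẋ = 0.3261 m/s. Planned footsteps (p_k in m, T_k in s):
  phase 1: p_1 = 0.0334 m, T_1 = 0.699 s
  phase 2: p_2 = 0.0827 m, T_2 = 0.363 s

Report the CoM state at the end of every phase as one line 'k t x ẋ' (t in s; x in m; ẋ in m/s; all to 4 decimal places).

phase 1: p=0.0334, T=0.699, ωT=2.348570, cosh=5.283046, sinh=5.187541; start (x,ẋ)=(-0.062500, 0.326100) → end (x,ẋ)=(0.030240, 0.051301)
phase 2: p=0.0827, T=0.363, ωT=1.219644, cosh=1.840658, sinh=1.545323; start (x,ẋ)=(0.030240, 0.051301) → end (x,ẋ)=(0.009734, -0.177950)

1 0.6990 0.0302 0.0513
2 1.0620 0.0097 -0.1780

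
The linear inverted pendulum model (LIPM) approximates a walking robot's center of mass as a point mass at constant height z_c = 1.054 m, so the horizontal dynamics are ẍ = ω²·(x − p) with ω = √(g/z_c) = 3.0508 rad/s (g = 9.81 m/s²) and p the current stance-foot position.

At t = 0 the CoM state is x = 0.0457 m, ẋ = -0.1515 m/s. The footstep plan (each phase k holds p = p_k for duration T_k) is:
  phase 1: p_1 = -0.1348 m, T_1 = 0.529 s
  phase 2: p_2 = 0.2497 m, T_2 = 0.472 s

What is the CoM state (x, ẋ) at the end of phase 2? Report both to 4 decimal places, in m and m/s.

x = 0.7849, ẋ = 1.8775

phase 1: p=-0.1348, T=0.529, ωT=1.613873, cosh=2.610670, sinh=2.411555; start (x,ẋ)=(0.045700, -0.151500) → end (x,ẋ)=(0.216670, 0.932453)
phase 2: p=0.2497, T=0.472, ωT=1.439978, cosh=2.228767, sinh=1.991834; start (x,ẋ)=(0.216670, 0.932453) → end (x,ẋ)=(0.784873, 1.877510)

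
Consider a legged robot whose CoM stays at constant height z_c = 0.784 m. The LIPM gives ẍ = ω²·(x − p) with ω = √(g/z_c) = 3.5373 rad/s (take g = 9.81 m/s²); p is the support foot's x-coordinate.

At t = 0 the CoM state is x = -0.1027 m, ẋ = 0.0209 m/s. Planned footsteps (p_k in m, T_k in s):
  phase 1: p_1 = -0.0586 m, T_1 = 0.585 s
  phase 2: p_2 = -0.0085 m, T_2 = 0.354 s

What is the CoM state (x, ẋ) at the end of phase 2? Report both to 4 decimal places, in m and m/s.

phase 1: p=-0.0586, T=0.585, ωT=2.069320, cosh=4.022856, sinh=3.896584; start (x,ẋ)=(-0.102700, 0.020900) → end (x,ẋ)=(-0.212985, -0.523770)
phase 2: p=-0.0085, T=0.354, ωT=1.252204, cosh=1.891959, sinh=1.606085; start (x,ẋ)=(-0.212985, -0.523770) → end (x,ẋ)=(-0.633191, -2.152673)

x = -0.6332, ẋ = -2.1527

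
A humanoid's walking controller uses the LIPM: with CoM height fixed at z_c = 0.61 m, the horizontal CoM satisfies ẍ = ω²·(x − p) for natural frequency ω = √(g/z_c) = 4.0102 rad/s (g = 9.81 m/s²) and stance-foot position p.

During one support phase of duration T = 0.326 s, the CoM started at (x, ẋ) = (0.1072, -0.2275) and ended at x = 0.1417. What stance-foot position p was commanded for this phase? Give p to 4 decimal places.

ωT = 4.0102·0.326 = 1.307325; cosh(ωT) = 1.983408, sinh(ωT) = 1.712865
x(T) = p + (x₀−p)·cosh(ωT) + (ẋ₀/ω)·sinh(ωT) ⇒ p·(1 − cosh) = x(T) − x₀·cosh − (ẋ₀/ω)·sinh
numerator   = 0.1417 − (0.1072)·1.983408 − (-0.2275/4.0102)·1.712865 = 0.026250
denominator = 1 − 1.983408 = -0.983408
p = 0.026250 / -0.983408 = -0.0267

p = -0.0267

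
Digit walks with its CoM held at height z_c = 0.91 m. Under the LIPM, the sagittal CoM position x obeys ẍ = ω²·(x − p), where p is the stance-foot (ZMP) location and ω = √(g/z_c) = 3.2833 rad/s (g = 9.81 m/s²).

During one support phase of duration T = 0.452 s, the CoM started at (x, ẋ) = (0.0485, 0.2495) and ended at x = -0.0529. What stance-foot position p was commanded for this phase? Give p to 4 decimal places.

p = 0.2459

ωT = 3.2833·0.452 = 1.484052; cosh(ωT) = 2.318749, sinh(ωT) = 2.092031
x(T) = p + (x₀−p)·cosh(ωT) + (ẋ₀/ω)·sinh(ωT) ⇒ p·(1 − cosh) = x(T) − x₀·cosh − (ẋ₀/ω)·sinh
numerator   = -0.0529 − (0.0485)·2.318749 − (0.2495/3.2833)·2.092031 = -0.324334
denominator = 1 − 2.318749 = -1.318749
p = -0.324334 / -1.318749 = 0.2459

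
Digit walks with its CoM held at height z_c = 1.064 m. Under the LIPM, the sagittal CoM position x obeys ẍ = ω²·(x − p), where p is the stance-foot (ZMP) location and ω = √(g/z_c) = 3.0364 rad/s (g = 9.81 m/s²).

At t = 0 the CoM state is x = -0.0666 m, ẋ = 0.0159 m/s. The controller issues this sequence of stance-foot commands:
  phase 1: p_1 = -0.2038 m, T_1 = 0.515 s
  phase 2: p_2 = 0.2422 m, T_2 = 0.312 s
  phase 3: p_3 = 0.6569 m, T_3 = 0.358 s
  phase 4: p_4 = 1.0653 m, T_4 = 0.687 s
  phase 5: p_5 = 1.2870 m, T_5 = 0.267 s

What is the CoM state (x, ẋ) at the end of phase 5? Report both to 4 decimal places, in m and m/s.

phase 1: p=-0.2038, T=0.515, ωT=1.563746, cosh=2.493016, sinh=2.283665; start (x,ẋ)=(-0.066600, 0.015900) → end (x,ẋ)=(0.150200, 0.991000)
phase 2: p=0.2422, T=0.312, ωT=0.947357, cosh=1.483324, sinh=1.095560; start (x,ẋ)=(0.150200, 0.991000) → end (x,ẋ)=(0.463296, 1.163932)
phase 3: p=0.6569, T=0.358, ωT=1.087031, cosh=1.651337, sinh=1.314121; start (x,ẋ)=(0.463296, 1.163932) → end (x,ẋ)=(0.840932, 1.149526)
phase 4: p=1.0653, T=0.687, ωT=2.086007, cosh=4.088438, sinh=3.964256; start (x,ẋ)=(0.840932, 1.149526) → end (x,ẋ)=(1.648779, 1.999028)
phase 5: p=1.2870, T=0.267, ωT=0.810719, cosh=1.347031, sinh=0.902493; start (x,ẋ)=(1.648779, 1.999028) → end (x,ẋ)=(2.368488, 3.684147)

x = 2.3685, ẋ = 3.6841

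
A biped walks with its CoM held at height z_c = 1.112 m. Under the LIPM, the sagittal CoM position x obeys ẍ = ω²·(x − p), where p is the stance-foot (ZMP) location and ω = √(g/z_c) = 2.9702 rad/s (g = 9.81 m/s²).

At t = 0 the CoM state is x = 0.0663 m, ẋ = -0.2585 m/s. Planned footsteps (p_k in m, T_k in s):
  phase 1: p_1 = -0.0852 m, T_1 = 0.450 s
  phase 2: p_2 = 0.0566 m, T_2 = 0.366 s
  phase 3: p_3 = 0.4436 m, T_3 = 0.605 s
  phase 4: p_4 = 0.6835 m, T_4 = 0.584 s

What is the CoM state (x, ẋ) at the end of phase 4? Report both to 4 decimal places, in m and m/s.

phase 1: p=-0.0852, T=0.450, ωT=1.336590, cosh=2.034391, sinh=1.771651; start (x,ẋ)=(0.066300, -0.258500) → end (x,ẋ)=(0.068821, 0.271327)
phase 2: p=0.0566, T=0.366, ωT=1.087093, cosh=1.651418, sinh=1.314223; start (x,ẋ)=(0.068821, 0.271327) → end (x,ẋ)=(0.196837, 0.495780)
phase 3: p=0.4436, T=0.605, ωT=1.796971, cosh=3.098576, sinh=2.932775; start (x,ẋ)=(0.196837, 0.495780) → end (x,ẋ)=(0.168518, -0.613326)
phase 4: p=0.6835, T=0.584, ωT=1.734597, cosh=2.921557, sinh=2.745086; start (x,ẋ)=(0.168518, -0.613326) → end (x,ẋ)=(-1.387890, -5.990747)

x = -1.3879, ẋ = -5.9907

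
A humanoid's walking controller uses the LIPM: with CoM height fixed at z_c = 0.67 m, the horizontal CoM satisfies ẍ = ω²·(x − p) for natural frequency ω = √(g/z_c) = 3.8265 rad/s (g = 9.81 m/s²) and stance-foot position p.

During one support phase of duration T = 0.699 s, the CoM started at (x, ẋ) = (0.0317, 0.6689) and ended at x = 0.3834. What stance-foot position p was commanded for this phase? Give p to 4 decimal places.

p = 0.1765

ωT = 3.8265·0.699 = 2.674723; cosh(ωT) = 7.288632, sinh(ωT) = 7.219706
x(T) = p + (x₀−p)·cosh(ωT) + (ẋ₀/ω)·sinh(ωT) ⇒ p·(1 − cosh) = x(T) − x₀·cosh − (ẋ₀/ω)·sinh
numerator   = 0.3834 − (0.0317)·7.288632 − (0.6689/3.8265)·7.219706 = -1.109707
denominator = 1 − 7.288632 = -6.288632
p = -1.109707 / -6.288632 = 0.1765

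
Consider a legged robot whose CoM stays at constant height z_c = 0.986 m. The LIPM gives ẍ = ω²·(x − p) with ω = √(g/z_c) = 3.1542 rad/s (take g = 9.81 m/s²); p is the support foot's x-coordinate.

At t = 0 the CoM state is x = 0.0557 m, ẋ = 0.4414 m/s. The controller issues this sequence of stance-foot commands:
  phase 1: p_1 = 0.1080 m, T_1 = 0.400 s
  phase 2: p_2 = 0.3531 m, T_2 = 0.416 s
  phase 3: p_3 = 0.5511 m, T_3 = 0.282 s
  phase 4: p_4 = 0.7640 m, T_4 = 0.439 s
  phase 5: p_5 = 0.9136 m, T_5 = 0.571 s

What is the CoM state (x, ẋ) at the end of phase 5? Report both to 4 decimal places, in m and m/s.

phase 1: p=0.1080, T=0.400, ωT=1.261680, cosh=1.907264, sinh=1.624086; start (x,ẋ)=(0.055700, 0.441400) → end (x,ẋ)=(0.235525, 0.573949)
phase 2: p=0.3531, T=0.416, ωT=1.312147, cosh=1.991691, sinh=1.722449; start (x,ẋ)=(0.235525, 0.573949) → end (x,ẋ)=(0.432351, 0.504352)
phase 3: p=0.5511, T=0.282, ωT=0.889484, cosh=1.422371, sinh=1.011503; start (x,ẋ)=(0.432351, 0.504352) → end (x,ẋ)=(0.543932, 0.338508)
phase 4: p=0.7640, T=0.439, ωT=1.384694, cosh=2.122002, sinh=1.871601; start (x,ẋ)=(0.543932, 0.338508) → end (x,ẋ)=(0.497876, -0.580835)
phase 5: p=0.9136, T=0.571, ωT=1.801048, cosh=3.110559, sinh=2.945433; start (x,ẋ)=(0.497876, -0.580835) → end (x,ẋ)=(-0.921926, -5.669003)

x = -0.9219, ẋ = -5.6690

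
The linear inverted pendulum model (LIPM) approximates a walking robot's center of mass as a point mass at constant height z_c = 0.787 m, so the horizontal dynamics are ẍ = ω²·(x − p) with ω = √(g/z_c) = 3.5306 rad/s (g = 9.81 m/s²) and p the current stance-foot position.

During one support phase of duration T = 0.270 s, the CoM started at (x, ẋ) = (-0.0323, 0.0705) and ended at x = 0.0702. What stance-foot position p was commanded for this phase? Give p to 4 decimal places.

p = -0.1965

ωT = 3.5306·0.270 = 0.953262; cosh(ωT) = 1.489820, sinh(ωT) = 1.104338
x(T) = p + (x₀−p)·cosh(ωT) + (ẋ₀/ω)·sinh(ωT) ⇒ p·(1 − cosh) = x(T) − x₀·cosh − (ẋ₀/ω)·sinh
numerator   = 0.0702 − (-0.0323)·1.489820 − (0.0705/3.5306)·1.104338 = 0.096269
denominator = 1 − 1.489820 = -0.489820
p = 0.096269 / -0.489820 = -0.1965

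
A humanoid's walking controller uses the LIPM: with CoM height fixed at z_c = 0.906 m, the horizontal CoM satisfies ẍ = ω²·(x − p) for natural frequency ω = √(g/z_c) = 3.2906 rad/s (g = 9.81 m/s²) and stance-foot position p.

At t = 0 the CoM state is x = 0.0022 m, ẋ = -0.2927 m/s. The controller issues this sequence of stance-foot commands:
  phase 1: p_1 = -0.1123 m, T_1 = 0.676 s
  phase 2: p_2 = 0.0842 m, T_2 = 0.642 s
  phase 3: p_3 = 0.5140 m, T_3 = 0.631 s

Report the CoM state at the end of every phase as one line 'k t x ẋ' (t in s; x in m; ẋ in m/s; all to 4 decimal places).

1 0.6760 0.0168 0.3526
2 1.3180 0.2382 0.5761
3 1.9490 0.0840 -1.2289

phase 1: p=-0.1123, T=0.676, ωT=2.224446, cosh=4.678241, sinh=4.570113; start (x,ẋ)=(0.002200, -0.292700) → end (x,ẋ)=(0.016845, 0.352577)
phase 2: p=0.0842, T=0.642, ωT=2.112565, cosh=4.195177, sinh=4.074250; start (x,ẋ)=(0.016845, 0.352577) → end (x,ẋ)=(0.238179, 0.576120)
phase 3: p=0.5140, T=0.631, ωT=2.076369, cosh=4.050419, sinh=3.925035; start (x,ẋ)=(0.238179, 0.576120) → end (x,ẋ)=(0.084005, -1.228902)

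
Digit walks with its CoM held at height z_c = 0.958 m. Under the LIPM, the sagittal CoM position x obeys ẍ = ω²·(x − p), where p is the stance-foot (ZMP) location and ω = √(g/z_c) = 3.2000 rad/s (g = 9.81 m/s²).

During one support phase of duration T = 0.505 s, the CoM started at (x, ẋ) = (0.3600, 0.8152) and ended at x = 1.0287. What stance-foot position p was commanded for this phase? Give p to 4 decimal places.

p = 0.3272

ωT = 3.2000·0.505 = 1.616000; cosh(ωT) = 2.615805, sinh(ωT) = 2.417113
x(T) = p + (x₀−p)·cosh(ωT) + (ẋ₀/ω)·sinh(ωT) ⇒ p·(1 − cosh) = x(T) − x₀·cosh − (ẋ₀/ω)·sinh
numerator   = 1.0287 − (0.3600)·2.615805 − (0.8152/3.2000)·2.417113 = -0.528749
denominator = 1 − 2.615805 = -1.615805
p = -0.528749 / -1.615805 = 0.3272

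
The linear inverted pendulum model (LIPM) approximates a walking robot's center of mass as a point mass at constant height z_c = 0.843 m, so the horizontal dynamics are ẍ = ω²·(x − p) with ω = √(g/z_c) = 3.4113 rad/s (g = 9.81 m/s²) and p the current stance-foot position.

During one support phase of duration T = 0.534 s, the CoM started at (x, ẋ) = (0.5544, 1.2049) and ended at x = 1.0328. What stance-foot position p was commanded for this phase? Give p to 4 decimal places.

ωT = 3.4113·0.534 = 1.821634; cosh(ωT) = 3.171857, sinh(ωT) = 3.010096
x(T) = p + (x₀−p)·cosh(ωT) + (ẋ₀/ω)·sinh(ωT) ⇒ p·(1 − cosh) = x(T) − x₀·cosh − (ẋ₀/ω)·sinh
numerator   = 1.0328 − (0.5544)·3.171857 − (1.2049/3.4113)·3.010096 = -1.788869
denominator = 1 − 3.171857 = -2.171857
p = -1.788869 / -2.171857 = 0.8237

p = 0.8237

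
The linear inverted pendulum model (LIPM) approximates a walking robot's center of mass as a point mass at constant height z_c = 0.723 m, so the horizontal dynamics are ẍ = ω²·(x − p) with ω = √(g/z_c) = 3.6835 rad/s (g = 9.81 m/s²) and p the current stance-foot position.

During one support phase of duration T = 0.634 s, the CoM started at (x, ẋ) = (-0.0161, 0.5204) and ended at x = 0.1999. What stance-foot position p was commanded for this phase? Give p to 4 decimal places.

ωT = 3.6835·0.634 = 2.335339; cosh(ωT) = 5.214870, sinh(ωT) = 5.118092
x(T) = p + (x₀−p)·cosh(ωT) + (ẋ₀/ω)·sinh(ωT) ⇒ p·(1 − cosh) = x(T) − x₀·cosh − (ẋ₀/ω)·sinh
numerator   = 0.1999 − (-0.0161)·5.214870 − (0.5204/3.6835)·5.118092 = -0.439218
denominator = 1 − 5.214870 = -4.214870
p = -0.439218 / -4.214870 = 0.1042

p = 0.1042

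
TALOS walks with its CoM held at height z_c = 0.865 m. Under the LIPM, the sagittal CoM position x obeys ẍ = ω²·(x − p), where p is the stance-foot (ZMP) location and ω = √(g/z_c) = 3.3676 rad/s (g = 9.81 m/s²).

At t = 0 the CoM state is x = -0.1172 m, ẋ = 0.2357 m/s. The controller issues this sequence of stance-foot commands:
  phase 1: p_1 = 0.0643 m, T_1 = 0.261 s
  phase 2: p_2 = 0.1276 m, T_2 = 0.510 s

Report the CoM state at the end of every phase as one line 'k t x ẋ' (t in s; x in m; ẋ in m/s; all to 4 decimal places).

1 0.2610 -0.1222 -0.2764
2 0.7710 -0.8117 -3.0619

phase 1: p=0.0643, T=0.261, ωT=0.878944, cosh=1.411788, sinh=0.996566; start (x,ẋ)=(-0.117200, 0.235700) → end (x,ẋ)=(-0.122189, -0.276362)
phase 2: p=0.1276, T=0.510, ωT=1.717476, cosh=2.874985, sinh=2.695466; start (x,ẋ)=(-0.122189, -0.276362) → end (x,ẋ)=(-0.811744, -3.061938)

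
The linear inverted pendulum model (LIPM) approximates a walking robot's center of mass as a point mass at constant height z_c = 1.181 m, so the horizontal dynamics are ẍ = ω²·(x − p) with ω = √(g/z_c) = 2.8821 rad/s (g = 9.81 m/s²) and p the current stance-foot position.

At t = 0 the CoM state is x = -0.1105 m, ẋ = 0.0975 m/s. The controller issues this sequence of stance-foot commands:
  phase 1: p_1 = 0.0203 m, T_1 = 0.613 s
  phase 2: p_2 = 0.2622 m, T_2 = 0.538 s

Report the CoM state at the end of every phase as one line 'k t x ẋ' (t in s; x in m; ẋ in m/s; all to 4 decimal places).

1 0.6130 -0.2775 -0.7772
2 1.1510 -1.6741 -5.4156

phase 1: p=0.0203, T=0.613, ωT=1.766727, cosh=3.011281, sinh=2.840390; start (x,ẋ)=(-0.110500, 0.097500) → end (x,ẋ)=(-0.277487, -0.777167)
phase 2: p=0.2622, T=0.538, ωT=1.550570, cosh=2.463141, sinh=2.251014; start (x,ẋ)=(-0.277487, -0.777167) → end (x,ẋ)=(-1.674117, -5.415568)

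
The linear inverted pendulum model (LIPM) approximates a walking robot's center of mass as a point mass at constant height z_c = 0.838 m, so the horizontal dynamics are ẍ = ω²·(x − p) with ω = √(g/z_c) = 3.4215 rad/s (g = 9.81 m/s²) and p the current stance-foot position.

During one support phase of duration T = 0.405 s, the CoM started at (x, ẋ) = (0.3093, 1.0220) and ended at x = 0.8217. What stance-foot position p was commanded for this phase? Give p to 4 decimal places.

ωT = 3.4215·0.405 = 1.385708; cosh(ωT) = 2.123900, sinh(ωT) = 1.873753
x(T) = p + (x₀−p)·cosh(ωT) + (ẋ₀/ω)·sinh(ωT) ⇒ p·(1 − cosh) = x(T) − x₀·cosh − (ẋ₀/ω)·sinh
numerator   = 0.8217 − (0.3093)·2.123900 − (1.0220/3.4215)·1.873753 = -0.394911
denominator = 1 − 2.123900 = -1.123900
p = -0.394911 / -1.123900 = 0.3514

p = 0.3514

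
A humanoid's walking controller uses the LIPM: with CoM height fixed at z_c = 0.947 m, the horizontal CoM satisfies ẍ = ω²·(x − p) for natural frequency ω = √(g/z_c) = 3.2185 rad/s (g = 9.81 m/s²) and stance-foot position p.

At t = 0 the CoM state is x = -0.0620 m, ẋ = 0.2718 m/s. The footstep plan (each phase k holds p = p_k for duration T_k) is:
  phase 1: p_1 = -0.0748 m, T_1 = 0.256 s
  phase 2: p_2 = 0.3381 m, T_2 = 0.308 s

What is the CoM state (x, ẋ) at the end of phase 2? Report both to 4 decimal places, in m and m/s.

x = -0.0020, ẋ = -0.5639

phase 1: p=-0.0748, T=0.256, ωT=0.823936, cosh=1.359078, sinh=0.920376; start (x,ẋ)=(-0.062000, 0.271800) → end (x,ẋ)=(0.020321, 0.407314)
phase 2: p=0.3381, T=0.308, ωT=0.991298, cosh=1.532912, sinh=1.161818; start (x,ẋ)=(0.020321, 0.407314) → end (x,ẋ)=(-0.001994, -0.563897)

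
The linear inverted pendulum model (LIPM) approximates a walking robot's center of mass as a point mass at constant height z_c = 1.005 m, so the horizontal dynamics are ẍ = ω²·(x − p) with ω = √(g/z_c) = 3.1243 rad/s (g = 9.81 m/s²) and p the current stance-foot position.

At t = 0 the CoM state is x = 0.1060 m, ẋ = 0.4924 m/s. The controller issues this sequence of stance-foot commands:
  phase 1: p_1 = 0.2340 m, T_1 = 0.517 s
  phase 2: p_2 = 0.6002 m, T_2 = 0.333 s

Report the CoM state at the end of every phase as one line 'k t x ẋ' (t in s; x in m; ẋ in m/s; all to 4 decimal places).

phase 1: p=0.2340, T=0.517, ωT=1.615263, cosh=2.614025, sinh=2.415186; start (x,ẋ)=(0.106000, 0.492400) → end (x,ẋ)=(0.280046, 0.321288)
phase 2: p=0.6002, T=0.333, ωT=1.040392, cosh=1.591821, sinh=1.238505; start (x,ẋ)=(0.280046, 0.321288) → end (x,ẋ)=(0.217934, -0.727390)

1 0.5170 0.2800 0.3213
2 0.8500 0.2179 -0.7274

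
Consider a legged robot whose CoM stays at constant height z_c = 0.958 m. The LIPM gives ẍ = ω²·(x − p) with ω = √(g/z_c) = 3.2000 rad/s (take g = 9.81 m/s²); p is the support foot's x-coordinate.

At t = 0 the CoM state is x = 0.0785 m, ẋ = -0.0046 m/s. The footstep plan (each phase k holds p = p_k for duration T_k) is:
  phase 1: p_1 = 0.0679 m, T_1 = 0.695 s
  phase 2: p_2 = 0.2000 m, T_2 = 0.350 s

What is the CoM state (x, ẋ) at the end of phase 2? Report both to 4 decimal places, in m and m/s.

x = 0.1060, ẋ = -0.1642

phase 1: p=0.0679, T=0.695, ωT=2.224000, cosh=4.676205, sinh=4.568029; start (x,ẋ)=(0.078500, -0.004600) → end (x,ẋ)=(0.110901, 0.133437)
phase 2: p=0.2000, T=0.350, ωT=1.120000, cosh=1.695567, sinh=1.369287; start (x,ẋ)=(0.110901, 0.133437) → end (x,ẋ)=(0.106025, -0.164154)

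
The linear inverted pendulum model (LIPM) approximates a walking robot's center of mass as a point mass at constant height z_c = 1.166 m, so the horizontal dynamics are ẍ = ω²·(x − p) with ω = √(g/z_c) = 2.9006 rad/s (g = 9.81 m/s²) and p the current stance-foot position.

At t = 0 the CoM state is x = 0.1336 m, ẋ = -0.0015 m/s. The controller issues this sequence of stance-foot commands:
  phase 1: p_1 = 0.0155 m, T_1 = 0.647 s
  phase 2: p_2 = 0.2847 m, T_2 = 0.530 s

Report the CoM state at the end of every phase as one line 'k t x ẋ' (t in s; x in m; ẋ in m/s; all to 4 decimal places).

1 0.6470 0.4086 1.0875
2 1.1770 1.4180 3.4439

phase 1: p=0.0155, T=0.647, ωT=1.876688, cosh=3.342467, sinh=3.189370; start (x,ẋ)=(0.133600, -0.001500) → end (x,ẋ)=(0.408596, 1.087540)
phase 2: p=0.2847, T=0.530, ωT=1.537318, cosh=2.433527, sinh=2.218570; start (x,ẋ)=(0.408596, 1.087540) → end (x,ẋ)=(1.418026, 3.443850)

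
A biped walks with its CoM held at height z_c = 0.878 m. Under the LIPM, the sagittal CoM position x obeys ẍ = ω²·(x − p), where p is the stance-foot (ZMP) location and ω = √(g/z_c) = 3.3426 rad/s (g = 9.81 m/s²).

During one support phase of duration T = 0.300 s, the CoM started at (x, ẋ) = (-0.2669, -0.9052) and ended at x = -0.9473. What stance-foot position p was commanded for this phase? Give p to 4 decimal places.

p = 0.3938

ωT = 3.3426·0.300 = 1.002780; cosh(ωT) = 1.546354, sinh(ωT) = 1.179496
x(T) = p + (x₀−p)·cosh(ωT) + (ẋ₀/ω)·sinh(ωT) ⇒ p·(1 − cosh) = x(T) − x₀·cosh − (ẋ₀/ω)·sinh
numerator   = -0.9473 − (-0.2669)·1.546354 − (-0.9052/3.3426)·1.179496 = -0.215162
denominator = 1 − 1.546354 = -0.546354
p = -0.215162 / -0.546354 = 0.3938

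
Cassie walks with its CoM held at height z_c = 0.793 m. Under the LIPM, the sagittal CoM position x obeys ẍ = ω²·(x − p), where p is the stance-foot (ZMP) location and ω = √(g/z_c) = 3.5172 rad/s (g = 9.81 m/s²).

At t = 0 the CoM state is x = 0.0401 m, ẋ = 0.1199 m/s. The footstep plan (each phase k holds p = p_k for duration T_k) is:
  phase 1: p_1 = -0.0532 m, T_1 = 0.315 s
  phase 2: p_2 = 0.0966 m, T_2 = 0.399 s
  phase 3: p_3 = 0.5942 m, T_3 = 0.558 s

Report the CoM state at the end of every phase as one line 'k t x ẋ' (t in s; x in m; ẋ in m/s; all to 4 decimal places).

phase 1: p=-0.0532, T=0.315, ωT=1.107918, cosh=1.679147, sinh=1.348901; start (x,ẋ)=(0.040100, 0.119900) → end (x,ẋ)=(0.149448, 0.643978)
phase 2: p=0.0966, T=0.399, ωT=1.403363, cosh=2.157314, sinh=1.911545; start (x,ẋ)=(0.149448, 0.643978) → end (x,ẋ)=(0.560602, 1.744574)
phase 3: p=0.5942, T=0.558, ωT=1.962598, cosh=3.629143, sinh=3.488650; start (x,ẋ)=(0.560602, 1.744574) → end (x,ẋ)=(2.202680, 5.919050)

1 0.3150 0.1494 0.6440
2 0.7140 0.5606 1.7446
3 1.2720 2.2027 5.9191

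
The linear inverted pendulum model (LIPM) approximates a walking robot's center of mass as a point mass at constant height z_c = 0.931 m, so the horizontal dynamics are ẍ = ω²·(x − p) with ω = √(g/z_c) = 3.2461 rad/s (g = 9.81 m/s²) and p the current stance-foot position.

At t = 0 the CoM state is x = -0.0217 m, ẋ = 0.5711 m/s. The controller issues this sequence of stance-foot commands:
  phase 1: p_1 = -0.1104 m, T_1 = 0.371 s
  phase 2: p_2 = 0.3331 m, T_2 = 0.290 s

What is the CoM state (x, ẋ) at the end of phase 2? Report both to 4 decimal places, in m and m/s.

phase 1: p=-0.1104, T=0.371, ωT=1.204303, cosh=1.817168, sinh=1.517267; start (x,ẋ)=(-0.021700, 0.571100) → end (x,ẋ)=(0.317722, 1.474650)
phase 2: p=0.3331, T=0.290, ωT=0.941369, cosh=1.476791, sinh=1.086698; start (x,ẋ)=(0.317722, 1.474650) → end (x,ẋ)=(0.804059, 2.123503)

x = 0.8041, ẋ = 2.1235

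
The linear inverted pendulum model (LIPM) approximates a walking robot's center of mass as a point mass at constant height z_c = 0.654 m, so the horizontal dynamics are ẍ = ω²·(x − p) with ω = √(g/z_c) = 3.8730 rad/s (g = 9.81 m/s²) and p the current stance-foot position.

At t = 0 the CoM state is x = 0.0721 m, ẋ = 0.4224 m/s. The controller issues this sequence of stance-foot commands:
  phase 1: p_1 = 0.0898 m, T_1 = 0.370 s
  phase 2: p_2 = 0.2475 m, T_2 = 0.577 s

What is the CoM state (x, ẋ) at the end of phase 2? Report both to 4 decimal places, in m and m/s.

phase 1: p=0.0898, T=0.370, ωT=1.433010, cosh=2.214943, sinh=1.976353; start (x,ẋ)=(0.072100, 0.422400) → end (x,ẋ)=(0.266142, 0.800109)
phase 2: p=0.2475, T=0.577, ωT=2.234721, cosh=4.725448, sinh=4.618426; start (x,ẋ)=(0.266142, 0.800109) → end (x,ẋ)=(1.289695, 4.114325)

x = 1.2897, ẋ = 4.1143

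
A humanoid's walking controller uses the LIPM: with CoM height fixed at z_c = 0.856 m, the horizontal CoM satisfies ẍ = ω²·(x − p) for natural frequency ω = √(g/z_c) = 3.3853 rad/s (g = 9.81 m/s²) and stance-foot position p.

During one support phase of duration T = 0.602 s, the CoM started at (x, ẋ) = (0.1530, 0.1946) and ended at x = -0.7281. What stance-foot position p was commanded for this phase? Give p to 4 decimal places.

p = 0.5313

ωT = 3.3853·0.602 = 2.037951; cosh(ωT) = 3.902580, sinh(ωT) = 3.772284
x(T) = p + (x₀−p)·cosh(ωT) + (ẋ₀/ω)·sinh(ωT) ⇒ p·(1 − cosh) = x(T) − x₀·cosh − (ẋ₀/ω)·sinh
numerator   = -0.7281 − (0.1530)·3.902580 − (0.1946/3.3853)·3.772284 = -1.542040
denominator = 1 − 3.902580 = -2.902580
p = -1.542040 / -2.902580 = 0.5313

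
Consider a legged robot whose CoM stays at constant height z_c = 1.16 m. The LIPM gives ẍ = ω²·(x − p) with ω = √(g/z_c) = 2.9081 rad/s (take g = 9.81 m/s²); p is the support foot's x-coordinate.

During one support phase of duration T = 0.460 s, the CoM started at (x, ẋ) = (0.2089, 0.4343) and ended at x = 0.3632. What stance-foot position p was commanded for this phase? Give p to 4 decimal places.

p = 0.3156

ωT = 2.9081·0.460 = 1.337726; cosh(ωT) = 2.036405, sinh(ωT) = 1.773964
x(T) = p + (x₀−p)·cosh(ωT) + (ẋ₀/ω)·sinh(ωT) ⇒ p·(1 − cosh) = x(T) − x₀·cosh − (ẋ₀/ω)·sinh
numerator   = 0.3632 − (0.2089)·2.036405 − (0.4343/2.9081)·1.773964 = -0.327131
denominator = 1 − 2.036405 = -1.036405
p = -0.327131 / -1.036405 = 0.3156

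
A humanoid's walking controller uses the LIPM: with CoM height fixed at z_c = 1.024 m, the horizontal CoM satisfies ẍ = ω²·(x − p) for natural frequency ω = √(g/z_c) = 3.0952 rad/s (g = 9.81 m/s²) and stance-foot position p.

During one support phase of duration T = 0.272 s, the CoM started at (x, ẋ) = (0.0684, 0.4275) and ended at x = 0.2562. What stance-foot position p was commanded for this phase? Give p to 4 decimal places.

p = -0.0840

ωT = 3.0952·0.272 = 0.841894; cosh(ωT) = 1.375826, sinh(ωT) = 0.944933
x(T) = p + (x₀−p)·cosh(ωT) + (ẋ₀/ω)·sinh(ωT) ⇒ p·(1 − cosh) = x(T) − x₀·cosh − (ẋ₀/ω)·sinh
numerator   = 0.2562 − (0.0684)·1.375826 − (0.4275/3.0952)·0.944933 = 0.031582
denominator = 1 − 1.375826 = -0.375826
p = 0.031582 / -0.375826 = -0.0840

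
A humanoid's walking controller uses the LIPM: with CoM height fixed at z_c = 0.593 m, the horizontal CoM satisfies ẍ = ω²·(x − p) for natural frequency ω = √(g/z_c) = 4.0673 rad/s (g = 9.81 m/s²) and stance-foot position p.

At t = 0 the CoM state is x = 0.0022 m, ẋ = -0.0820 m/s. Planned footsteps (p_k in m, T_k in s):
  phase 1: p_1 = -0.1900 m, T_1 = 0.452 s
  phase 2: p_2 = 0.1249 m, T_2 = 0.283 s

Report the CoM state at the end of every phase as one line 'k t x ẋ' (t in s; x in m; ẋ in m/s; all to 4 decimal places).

1 0.4520 0.3677 2.1308
2 0.7350 1.2923 5.1099

phase 1: p=-0.1900, T=0.452, ωT=1.838420, cosh=3.222832, sinh=3.063763; start (x,ẋ)=(0.002200, -0.082000) → end (x,ẋ)=(0.367660, 2.130779)
phase 2: p=0.1249, T=0.283, ωT=1.151046, cosh=1.738902, sinh=1.422596; start (x,ẋ)=(0.367660, 2.130779) → end (x,ẋ)=(1.292307, 5.109857)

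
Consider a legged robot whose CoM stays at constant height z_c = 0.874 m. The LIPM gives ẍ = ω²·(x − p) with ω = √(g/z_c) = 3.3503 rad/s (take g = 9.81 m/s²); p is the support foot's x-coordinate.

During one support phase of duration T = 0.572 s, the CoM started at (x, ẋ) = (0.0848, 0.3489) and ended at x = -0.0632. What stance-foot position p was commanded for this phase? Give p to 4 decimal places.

p = 0.2848

ωT = 3.3503·0.572 = 1.916372; cosh(ωT) = 3.471697, sinh(ωT) = 3.324557
x(T) = p + (x₀−p)·cosh(ωT) + (ẋ₀/ω)·sinh(ωT) ⇒ p·(1 − cosh) = x(T) − x₀·cosh − (ẋ₀/ω)·sinh
numerator   = -0.0632 − (0.0848)·3.471697 − (0.3489/3.3503)·3.324557 = -0.703819
denominator = 1 − 3.471697 = -2.471697
p = -0.703819 / -2.471697 = 0.2848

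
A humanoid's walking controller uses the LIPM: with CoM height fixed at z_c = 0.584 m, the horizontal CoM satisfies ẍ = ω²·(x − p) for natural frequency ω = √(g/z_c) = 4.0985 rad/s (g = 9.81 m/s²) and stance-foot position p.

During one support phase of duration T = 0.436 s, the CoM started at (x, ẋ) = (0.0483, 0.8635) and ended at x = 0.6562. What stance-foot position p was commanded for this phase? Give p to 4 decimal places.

ωT = 4.0985·0.436 = 1.786946; cosh(ωT) = 3.069330, sinh(ωT) = 2.901859
x(T) = p + (x₀−p)·cosh(ωT) + (ẋ₀/ω)·sinh(ωT) ⇒ p·(1 − cosh) = x(T) − x₀·cosh − (ẋ₀/ω)·sinh
numerator   = 0.6562 − (0.0483)·3.069330 − (0.8635/4.0985)·2.901859 = -0.103432
denominator = 1 − 3.069330 = -2.069330
p = -0.103432 / -2.069330 = 0.0500

p = 0.0500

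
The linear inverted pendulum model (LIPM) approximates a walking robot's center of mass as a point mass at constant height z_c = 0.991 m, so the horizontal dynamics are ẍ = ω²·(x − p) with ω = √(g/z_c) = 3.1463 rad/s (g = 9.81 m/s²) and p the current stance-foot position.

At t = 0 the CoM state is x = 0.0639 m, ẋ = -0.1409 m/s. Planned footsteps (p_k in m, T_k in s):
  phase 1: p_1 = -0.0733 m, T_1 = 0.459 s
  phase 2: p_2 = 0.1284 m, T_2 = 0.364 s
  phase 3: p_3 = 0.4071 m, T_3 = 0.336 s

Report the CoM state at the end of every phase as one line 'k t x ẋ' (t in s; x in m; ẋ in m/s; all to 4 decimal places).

1 0.4590 0.1440 0.5486
2 0.8230 0.4017 1.0189
3 1.1590 0.8082 1.6219

phase 1: p=-0.0733, T=0.459, ωT=1.444152, cosh=2.237101, sinh=2.001155; start (x,ẋ)=(0.063900, -0.140900) → end (x,ẋ)=(0.144013, 0.548636)
phase 2: p=0.1284, T=0.364, ωT=1.145253, cosh=1.730690, sinh=1.412547; start (x,ẋ)=(0.144013, 0.548636) → end (x,ẋ)=(0.401734, 1.018907)
phase 3: p=0.4071, T=0.336, ωT=1.057157, cosh=1.612809, sinh=1.265367; start (x,ẋ)=(0.401734, 1.018907) → end (x,ẋ)=(0.808226, 1.621939)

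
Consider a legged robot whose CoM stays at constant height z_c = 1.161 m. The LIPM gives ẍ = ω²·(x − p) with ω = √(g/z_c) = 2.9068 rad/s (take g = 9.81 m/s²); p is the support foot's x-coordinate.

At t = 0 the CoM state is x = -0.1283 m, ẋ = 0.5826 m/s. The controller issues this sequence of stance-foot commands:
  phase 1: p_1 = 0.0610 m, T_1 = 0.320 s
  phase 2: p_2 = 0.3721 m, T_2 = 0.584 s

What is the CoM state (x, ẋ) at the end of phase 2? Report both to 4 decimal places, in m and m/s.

phase 1: p=0.0610, T=0.320, ωT=0.930176, cosh=1.464720, sinh=1.070236; start (x,ẋ)=(-0.128300, 0.582600) → end (x,ẋ)=(-0.001768, 0.264441)
phase 2: p=0.3721, T=0.584, ωT=1.697571, cosh=2.821898, sinh=2.638770; start (x,ẋ)=(-0.001768, 0.264441) → end (x,ẋ)=(-0.442859, -2.121482)

x = -0.4429, ẋ = -2.1215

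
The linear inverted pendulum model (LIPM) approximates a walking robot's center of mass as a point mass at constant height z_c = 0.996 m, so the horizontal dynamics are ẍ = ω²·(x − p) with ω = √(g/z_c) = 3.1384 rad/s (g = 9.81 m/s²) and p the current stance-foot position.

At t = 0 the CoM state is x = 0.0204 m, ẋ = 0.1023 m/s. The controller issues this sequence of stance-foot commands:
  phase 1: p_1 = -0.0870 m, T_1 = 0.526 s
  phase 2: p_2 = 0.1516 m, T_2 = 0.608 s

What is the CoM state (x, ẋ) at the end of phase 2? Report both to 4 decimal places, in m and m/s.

phase 1: p=-0.0870, T=0.526, ωT=1.650798, cosh=2.701518, sinh=2.509621; start (x,ẋ)=(0.020400, 0.102300) → end (x,ẋ)=(0.284947, 1.122269)
phase 2: p=0.1516, T=0.608, ωT=1.908147, cosh=3.444472, sinh=3.296117; start (x,ẋ)=(0.284947, 1.122269) → end (x,ẋ)=(1.789577, 5.245036)

x = 1.7896, ẋ = 5.2450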